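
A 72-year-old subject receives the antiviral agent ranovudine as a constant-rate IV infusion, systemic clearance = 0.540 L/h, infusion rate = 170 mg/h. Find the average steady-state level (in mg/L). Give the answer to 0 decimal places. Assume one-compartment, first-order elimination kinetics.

315 mg/L

At steady state Css = R₀ / CL = 170 / 0.5400 = 314.8 mg/L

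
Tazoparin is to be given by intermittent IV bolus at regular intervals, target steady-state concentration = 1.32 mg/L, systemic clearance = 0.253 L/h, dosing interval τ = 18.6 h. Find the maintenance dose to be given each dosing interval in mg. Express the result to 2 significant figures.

6.2 mg

At steady state, Dose/τ = Css × CL.
Dose = Css × CL × τ = 1.32 × 0.2530 × 18.6 = 6.212 mg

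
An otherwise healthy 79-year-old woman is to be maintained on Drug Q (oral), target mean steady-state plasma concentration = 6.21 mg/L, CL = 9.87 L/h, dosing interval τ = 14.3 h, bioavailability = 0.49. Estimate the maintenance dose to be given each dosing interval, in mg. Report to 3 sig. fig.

At steady state, F × (Dose/τ) = Css × CL.
Dose = Css × CL × τ / F = 6.21 × 9.870 × 14.3 / 0.49 = 1789 mg

1790 mg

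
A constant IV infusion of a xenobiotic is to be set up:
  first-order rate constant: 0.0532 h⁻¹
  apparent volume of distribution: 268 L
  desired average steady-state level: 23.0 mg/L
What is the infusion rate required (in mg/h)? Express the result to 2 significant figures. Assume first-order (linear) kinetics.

CL = k × Vd = 0.05320 × 268 = 14.26 L/h
At steady state, infusion rate R₀ = Css × CL = 23.0 × 14.26 = 328.0 mg/h

330 mg/h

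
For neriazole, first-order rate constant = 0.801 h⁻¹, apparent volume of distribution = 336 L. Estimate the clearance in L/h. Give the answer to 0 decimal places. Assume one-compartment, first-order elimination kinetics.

CL = k × Vd = 0.801 × 336 = 269.1 L/h

269 L/h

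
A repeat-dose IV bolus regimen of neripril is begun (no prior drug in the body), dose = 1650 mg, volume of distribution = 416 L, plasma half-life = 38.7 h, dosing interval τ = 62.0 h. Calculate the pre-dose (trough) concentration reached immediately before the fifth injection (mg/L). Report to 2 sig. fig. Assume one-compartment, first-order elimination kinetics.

C₀ per dose = Dose / Vd = 1650 / 416 = 3.966 mg/L
k = ln2 / t½ = 0.693147 / 38.7 = 0.01791 h⁻¹
Fraction remaining after one interval: r = e^(−kτ) = e^(−0.01791 × 62.0) = 0.3294
Before dose 5, 4 doses have been given (aged 1τ, 2τ, 3τ, 4τ).
C_trough = C₀ × (r + r² + … + r^4) = C₀ × r(1−r^4)/(1−r)
        = 3.966 × 0.3294 × (1 − 0.01177) / (1 − 0.3294) = 1.925 mg/L

1.9 mg/L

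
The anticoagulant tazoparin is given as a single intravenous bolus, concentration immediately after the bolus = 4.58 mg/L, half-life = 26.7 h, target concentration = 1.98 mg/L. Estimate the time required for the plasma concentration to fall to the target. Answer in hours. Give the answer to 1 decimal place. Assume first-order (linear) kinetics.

32.3 h

k = ln2 / t½ = 0.693147 / 26.7 = 0.02596 h⁻¹
t = ln(C₀ / C) / k = ln(4.580 / 1.98) / 0.02596
  = ln(2.313) / 0.02596 = 0.8385 / 0.02596 = 32.30 h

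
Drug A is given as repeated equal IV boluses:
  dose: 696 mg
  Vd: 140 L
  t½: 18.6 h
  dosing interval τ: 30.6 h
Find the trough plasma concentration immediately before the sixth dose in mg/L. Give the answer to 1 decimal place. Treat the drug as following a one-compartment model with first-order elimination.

C₀ per dose = Dose / Vd = 696 / 140 = 4.971 mg/L
k = ln2 / t½ = 0.693147 / 18.6 = 0.03727 h⁻¹
Fraction remaining after one interval: r = e^(−kτ) = e^(−0.03727 × 30.6) = 0.3197
Before dose 6, 5 doses have been given (aged 1τ, 2τ, 3τ, 4τ, 5τ).
C_trough = C₀ × (r + r² + … + r^5) = C₀ × r(1−r^5)/(1−r)
        = 4.971 × 0.3197 × (1 − 0.003340) / (1 − 0.3197) = 2.328 mg/L

2.3 mg/L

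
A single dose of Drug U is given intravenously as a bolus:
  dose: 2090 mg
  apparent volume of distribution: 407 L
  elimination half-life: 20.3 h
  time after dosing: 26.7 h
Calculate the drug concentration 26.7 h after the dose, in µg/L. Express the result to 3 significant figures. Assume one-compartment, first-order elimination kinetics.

2060 µg/L

C₀ = Dose / Vd = 2090 / 407 = 5.135 mg/L
k = ln2 / t½ = 0.693147 / 20.3 = 0.03415 h⁻¹
C = C₀ · e^(−k·t) = 5.135 × e^(−0.03415 × 26.7)
  = 5.135 × 0.4018 = 2.063 mg/L
Convert: 2.063 mg/L × 1000 = 2063 µg/L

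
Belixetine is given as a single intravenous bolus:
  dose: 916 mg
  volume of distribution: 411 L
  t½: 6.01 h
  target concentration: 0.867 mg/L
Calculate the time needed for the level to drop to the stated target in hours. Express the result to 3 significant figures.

8.19 h

C₀ = Dose / Vd = 916.0 / 411 = 2.229 mg/L
k = ln2 / t½ = 0.693147 / 6.01 = 0.1153 h⁻¹
t = ln(C₀ / C) / k = ln(2.229 / 0.867) / 0.1153
  = ln(2.571) / 0.1153 = 0.9443 / 0.1153 = 8.190 h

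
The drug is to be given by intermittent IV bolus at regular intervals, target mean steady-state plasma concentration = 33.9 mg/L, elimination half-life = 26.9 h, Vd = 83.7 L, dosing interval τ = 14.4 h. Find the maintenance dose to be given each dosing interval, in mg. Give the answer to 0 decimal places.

k = ln2 / t½ = 0.693147 / 26.9 = 0.02577 h⁻¹
CL = k × Vd = 0.02577 × 83.7 = 2.157 L/h
At steady state, Dose/τ = Css × CL.
Dose = Css × CL × τ = 33.9 × 2.157 × 14.4 = 1053 mg

1053 mg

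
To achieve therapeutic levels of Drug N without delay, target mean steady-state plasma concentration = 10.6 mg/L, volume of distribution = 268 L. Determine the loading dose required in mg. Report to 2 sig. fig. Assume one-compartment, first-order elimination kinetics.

LD = Css × Vd = 10.6 × 268 = 2841 mg

2800 mg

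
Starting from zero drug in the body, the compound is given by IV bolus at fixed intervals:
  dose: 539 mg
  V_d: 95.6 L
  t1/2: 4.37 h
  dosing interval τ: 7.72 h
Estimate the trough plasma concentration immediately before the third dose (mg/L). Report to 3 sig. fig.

C₀ per dose = Dose / Vd = 539 / 95.6 = 5.638 mg/L
k = ln2 / t½ = 0.693147 / 4.37 = 0.1586 h⁻¹
Fraction remaining after one interval: r = e^(−kτ) = e^(−0.1586 × 7.72) = 0.2939
Before dose 3, 2 doses have been given (aged 1τ, 2τ).
C_trough = C₀ × (r + r²) = 5.638 × (0.2939 + 0.08638) = 2.144 mg/L

2.14 mg/L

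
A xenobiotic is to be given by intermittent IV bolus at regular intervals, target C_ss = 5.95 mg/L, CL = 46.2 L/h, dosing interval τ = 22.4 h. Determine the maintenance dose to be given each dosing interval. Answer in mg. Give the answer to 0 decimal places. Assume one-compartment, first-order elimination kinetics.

6158 mg

At steady state, Dose/τ = Css × CL.
Dose = Css × CL × τ = 5.95 × 46.20 × 22.4 = 6158 mg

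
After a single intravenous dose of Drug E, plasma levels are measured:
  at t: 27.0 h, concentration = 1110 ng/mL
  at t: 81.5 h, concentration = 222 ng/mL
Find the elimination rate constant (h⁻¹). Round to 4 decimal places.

0.0295 h⁻¹

k = ln(C₁/C₂) / (t₂ − t₁) = ln(1110/222) / (81.5 − 27.0)
  = 1.609 / 54.50 = 0.02952 h⁻¹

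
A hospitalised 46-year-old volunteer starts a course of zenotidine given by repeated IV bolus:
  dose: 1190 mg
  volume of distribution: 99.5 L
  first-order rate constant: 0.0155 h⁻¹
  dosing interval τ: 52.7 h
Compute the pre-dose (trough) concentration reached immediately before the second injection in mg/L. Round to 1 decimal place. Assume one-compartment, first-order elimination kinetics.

C₀ per dose = Dose / Vd = 1190 / 99.5 = 11.96 mg/L
Fraction remaining after one interval: r = e^(−kτ) = e^(−0.01550 × 52.7) = 0.4418
Before dose 2, 1 dose has been given (aged 1τ).
C_trough = C₀ × r = 11.96 × 0.4418 = 5.284 mg/L

5.3 mg/L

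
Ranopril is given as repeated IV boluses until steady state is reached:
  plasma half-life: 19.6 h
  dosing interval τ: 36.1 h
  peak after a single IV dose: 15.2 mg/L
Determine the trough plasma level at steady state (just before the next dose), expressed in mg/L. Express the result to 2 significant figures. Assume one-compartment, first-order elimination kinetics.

5.9 mg/L

k = ln2 / t½ = 0.693147 / 19.6 = 0.03536 h⁻¹
e^(−kτ) = e^(−0.03536 × 36.1) = 0.2790
Accumulation ratio R = 1 / (1 − e^(−kτ)) = 1 / (1 − 0.2790) = 1.387
Steady-state trough = C₀ × R × e^(−kτ) = 15.2 × 1.387 × 0.2790 = 5.882 mg/L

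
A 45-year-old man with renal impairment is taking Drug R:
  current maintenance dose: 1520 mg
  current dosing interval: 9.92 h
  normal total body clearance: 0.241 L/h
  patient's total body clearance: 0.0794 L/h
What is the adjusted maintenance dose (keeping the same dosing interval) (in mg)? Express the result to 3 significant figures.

501 mg

To keep the same average steady-state level, dosing rate must scale with clearance.
CL ratio = 0.0794 / 0.241 = 0.3295
New dose (same interval) = 1520 × 0.3295 = 500.8 mg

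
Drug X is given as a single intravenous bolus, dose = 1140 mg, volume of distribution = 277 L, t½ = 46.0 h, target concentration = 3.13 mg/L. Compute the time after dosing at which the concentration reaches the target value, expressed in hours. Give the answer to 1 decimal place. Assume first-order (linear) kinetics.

C₀ = Dose / Vd = 1140 / 277 = 4.116 mg/L
k = ln2 / t½ = 0.693147 / 46.0 = 0.01507 h⁻¹
t = ln(C₀ / C) / k = ln(4.116 / 3.13) / 0.01507
  = ln(1.315) / 0.01507 = 0.2738 / 0.01507 = 18.17 h

18.2 h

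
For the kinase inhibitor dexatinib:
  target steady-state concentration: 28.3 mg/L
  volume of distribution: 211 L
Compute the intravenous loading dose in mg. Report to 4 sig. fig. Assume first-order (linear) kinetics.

LD = Css × Vd = 28.3 × 211 = 5971 mg

5971 mg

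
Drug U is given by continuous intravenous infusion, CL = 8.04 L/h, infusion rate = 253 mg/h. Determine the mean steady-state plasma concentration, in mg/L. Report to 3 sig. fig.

At steady state Css = R₀ / CL = 253 / 8.040 = 31.47 mg/L

31.5 mg/L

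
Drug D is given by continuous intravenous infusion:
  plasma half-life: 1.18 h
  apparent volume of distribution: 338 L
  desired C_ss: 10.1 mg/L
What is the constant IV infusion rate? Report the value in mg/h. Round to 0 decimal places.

2005 mg/h

k = ln2 / t½ = 0.693147 / 1.18 = 0.5874 h⁻¹
CL = k × Vd = 0.5874 × 338 = 198.5 L/h
At steady state, infusion rate R₀ = Css × CL = 10.1 × 198.5 = 2005 mg/h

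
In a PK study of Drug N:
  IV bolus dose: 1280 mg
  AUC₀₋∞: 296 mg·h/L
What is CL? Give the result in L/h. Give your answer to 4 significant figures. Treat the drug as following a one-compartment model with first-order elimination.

CL = Dose / AUC = 1280 / 296 = 4.324 L/h

4.324 L/h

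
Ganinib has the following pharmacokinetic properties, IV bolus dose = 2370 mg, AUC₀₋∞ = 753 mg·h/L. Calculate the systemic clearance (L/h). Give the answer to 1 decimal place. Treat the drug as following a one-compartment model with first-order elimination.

CL = Dose / AUC = 2370 / 753 = 3.147 L/h

3.1 L/h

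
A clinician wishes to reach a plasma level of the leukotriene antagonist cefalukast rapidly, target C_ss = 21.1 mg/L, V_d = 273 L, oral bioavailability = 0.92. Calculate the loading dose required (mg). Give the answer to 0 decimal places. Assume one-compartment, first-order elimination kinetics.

LD = Css × Vd / F = 21.1 × 273 / 0.92 = 6261 mg

6261 mg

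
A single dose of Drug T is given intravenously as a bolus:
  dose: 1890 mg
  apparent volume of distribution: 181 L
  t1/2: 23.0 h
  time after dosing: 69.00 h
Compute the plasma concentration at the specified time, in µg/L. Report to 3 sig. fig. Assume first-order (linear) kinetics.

1310 µg/L

C₀ = Dose / Vd = 1890 / 181 = 10.44 mg/L
k = ln2 / t½ = 0.693147 / 23.0 = 0.03014 h⁻¹
t / t½ = 69.00 / 23.0 = 3 half-lives
C = C₀ × (1/2)^3 = 10.44 × 0.1250 = 1.305 mg/L
Convert: 1.305 mg/L × 1000 = 1305 µg/L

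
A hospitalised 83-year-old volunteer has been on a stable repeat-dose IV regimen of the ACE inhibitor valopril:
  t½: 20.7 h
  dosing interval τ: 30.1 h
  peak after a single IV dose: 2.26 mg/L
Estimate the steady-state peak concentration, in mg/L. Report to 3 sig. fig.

3.56 mg/L

k = ln2 / t½ = 0.693147 / 20.7 = 0.03349 h⁻¹
e^(−kτ) = e^(−0.03349 × 30.1) = 0.3649
Accumulation ratio R = 1 / (1 − e^(−kτ)) = 1 / (1 − 0.3649) = 1.575
Steady-state peak = C₀ × R = 2.26 × 1.575 = 3.560 mg/L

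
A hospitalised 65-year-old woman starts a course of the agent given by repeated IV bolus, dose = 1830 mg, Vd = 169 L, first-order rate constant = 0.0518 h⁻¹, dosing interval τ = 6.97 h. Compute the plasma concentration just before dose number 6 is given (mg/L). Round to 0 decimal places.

21 mg/L

C₀ per dose = Dose / Vd = 1830 / 169 = 10.83 mg/L
Fraction remaining after one interval: r = e^(−kτ) = e^(−0.05180 × 6.97) = 0.6969
Before dose 6, 5 doses have been given (aged 1τ, 2τ, 3τ, 4τ, 5τ).
C_trough = C₀ × (r + r² + … + r^5) = C₀ × r(1−r^5)/(1−r)
        = 10.83 × 0.6969 × (1 − 0.1644) / (1 − 0.6969) = 20.81 mg/L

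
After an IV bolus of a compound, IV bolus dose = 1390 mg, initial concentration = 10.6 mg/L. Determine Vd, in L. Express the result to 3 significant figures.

Vd = Dose / C₀ = 1390 / 10.6 = 131.1 L

131 L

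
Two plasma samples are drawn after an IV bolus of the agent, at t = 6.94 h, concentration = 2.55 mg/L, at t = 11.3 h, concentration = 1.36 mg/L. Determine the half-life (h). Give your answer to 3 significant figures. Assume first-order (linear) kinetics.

4.81 h

k = ln(C₁/C₂) / (t₂ − t₁) = ln(2.55/1.36) / (11.3 − 6.94)
  = 0.6286 / 4.360 = 0.1442 h⁻¹
t½ = ln2 / k = 0.693147 / 0.1442 = 4.807 h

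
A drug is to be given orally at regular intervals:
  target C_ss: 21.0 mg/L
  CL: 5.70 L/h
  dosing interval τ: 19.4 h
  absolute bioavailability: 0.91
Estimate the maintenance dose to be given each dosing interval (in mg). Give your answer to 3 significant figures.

2550 mg

At steady state, F × (Dose/τ) = Css × CL.
Dose = Css × CL × τ / F = 21.0 × 5.700 × 19.4 / 0.91 = 2552 mg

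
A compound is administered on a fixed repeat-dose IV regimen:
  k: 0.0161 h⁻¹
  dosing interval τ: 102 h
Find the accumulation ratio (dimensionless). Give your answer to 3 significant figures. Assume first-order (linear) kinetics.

e^(−kτ) = e^(−0.01610 × 102) = 0.1936
Accumulation ratio R = 1 / (1 − e^(−kτ)) = 1 / (1 − 0.1936) = 1.240

1.24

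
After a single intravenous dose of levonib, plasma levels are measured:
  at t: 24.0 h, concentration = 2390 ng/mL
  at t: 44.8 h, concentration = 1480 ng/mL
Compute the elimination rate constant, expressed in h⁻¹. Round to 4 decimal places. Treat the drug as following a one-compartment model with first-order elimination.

0.0230 h⁻¹

k = ln(C₁/C₂) / (t₂ − t₁) = ln(2390/1480) / (44.8 − 24.0)
  = 0.4793 / 20.80 = 0.02304 h⁻¹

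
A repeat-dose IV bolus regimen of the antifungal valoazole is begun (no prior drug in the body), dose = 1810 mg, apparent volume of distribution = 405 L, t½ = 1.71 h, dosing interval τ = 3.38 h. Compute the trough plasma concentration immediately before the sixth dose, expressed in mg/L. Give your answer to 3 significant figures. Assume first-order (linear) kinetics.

C₀ per dose = Dose / Vd = 1810 / 405 = 4.469 mg/L
k = ln2 / t½ = 0.693147 / 1.71 = 0.4053 h⁻¹
Fraction remaining after one interval: r = e^(−kτ) = e^(−0.4053 × 3.38) = 0.2541
Before dose 6, 5 doses have been given (aged 1τ, 2τ, 3τ, 4τ, 5τ).
C_trough = C₀ × (r + r² + … + r^5) = C₀ × r(1−r^5)/(1−r)
        = 4.469 × 0.2541 × (1 − 0.001059) / (1 − 0.2541) = 1.521 mg/L

1.52 mg/L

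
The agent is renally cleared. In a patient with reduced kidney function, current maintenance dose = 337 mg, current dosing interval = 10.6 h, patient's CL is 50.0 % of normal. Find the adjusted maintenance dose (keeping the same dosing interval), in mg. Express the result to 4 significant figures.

168.5 mg

To keep the same average steady-state level, dosing rate must scale with clearance.
CL ratio = 50.0 / 100 = 0.5000
New dose (same interval) = 337 × 0.5000 = 168.5 mg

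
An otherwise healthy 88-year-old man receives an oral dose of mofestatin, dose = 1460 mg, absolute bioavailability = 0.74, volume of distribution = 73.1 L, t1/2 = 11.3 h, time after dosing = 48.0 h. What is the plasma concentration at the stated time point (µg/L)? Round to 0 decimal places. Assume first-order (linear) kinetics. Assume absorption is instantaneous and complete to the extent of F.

778 µg/L

Amount reaching circulation = F × Dose = 0.74 × 1460 = 1080 mg
C₀ = F·Dose / Vd = 1080 / 73.1 = 14.77 mg/L
k = ln2 / t½ = 0.693147 / 11.3 = 0.06134 h⁻¹
C = C₀ · e^(−k·t) = 14.77 × e^(−0.06134 × 48.0)
  = 14.77 × 0.05264 = 0.7775 mg/L
Convert: 0.7775 mg/L × 1000 = 777.5 µg/L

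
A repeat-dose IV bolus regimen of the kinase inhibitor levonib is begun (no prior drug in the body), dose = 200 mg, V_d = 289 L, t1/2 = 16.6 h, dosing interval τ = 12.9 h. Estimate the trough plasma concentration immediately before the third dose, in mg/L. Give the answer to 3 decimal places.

C₀ per dose = Dose / Vd = 200 / 289 = 0.6920 mg/L
k = ln2 / t½ = 0.693147 / 16.6 = 0.04176 h⁻¹
Fraction remaining after one interval: r = e^(−kτ) = e^(−0.04176 × 12.9) = 0.5835
Before dose 3, 2 doses have been given (aged 1τ, 2τ).
C_trough = C₀ × (r + r²) = 0.6920 × (0.5835 + 0.3405) = 0.6394 mg/L

0.639 mg/L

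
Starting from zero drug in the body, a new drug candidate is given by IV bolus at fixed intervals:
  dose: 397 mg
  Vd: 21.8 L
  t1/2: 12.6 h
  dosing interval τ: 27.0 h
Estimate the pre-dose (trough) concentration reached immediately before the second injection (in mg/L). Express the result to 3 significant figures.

4.12 mg/L

C₀ per dose = Dose / Vd = 397 / 21.8 = 18.21 mg/L
k = ln2 / t½ = 0.693147 / 12.6 = 0.05501 h⁻¹
Fraction remaining after one interval: r = e^(−kτ) = e^(−0.05501 × 27.0) = 0.2264
Before dose 2, 1 dose has been given (aged 1τ).
C_trough = C₀ × r = 18.21 × 0.2264 = 4.123 mg/L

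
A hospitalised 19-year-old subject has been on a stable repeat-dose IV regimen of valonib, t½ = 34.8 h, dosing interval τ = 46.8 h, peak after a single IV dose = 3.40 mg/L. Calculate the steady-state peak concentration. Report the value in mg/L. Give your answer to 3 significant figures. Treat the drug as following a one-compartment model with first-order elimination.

5.61 mg/L

k = ln2 / t½ = 0.693147 / 34.8 = 0.01992 h⁻¹
e^(−kτ) = e^(−0.01992 × 46.8) = 0.3937
Accumulation ratio R = 1 / (1 − e^(−kτ)) = 1 / (1 − 0.3937) = 1.649
Steady-state peak = C₀ × R = 3.40 × 1.649 = 5.607 mg/L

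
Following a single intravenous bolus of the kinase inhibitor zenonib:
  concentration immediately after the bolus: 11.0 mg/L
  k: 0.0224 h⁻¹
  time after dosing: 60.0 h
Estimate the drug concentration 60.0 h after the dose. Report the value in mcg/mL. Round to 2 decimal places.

2.87 mcg/mL

C = C₀ · e^(−k·t) = 11.00 × e^(−0.02240 × 60.0)
  = 11.00 × 0.2608 = 2.869 mg/L
(2.869 mg/L = 2.869 mcg/mL)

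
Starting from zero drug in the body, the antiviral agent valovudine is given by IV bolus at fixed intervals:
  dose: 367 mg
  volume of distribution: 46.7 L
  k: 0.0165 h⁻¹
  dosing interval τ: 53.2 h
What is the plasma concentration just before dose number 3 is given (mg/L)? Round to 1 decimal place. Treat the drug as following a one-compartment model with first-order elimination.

4.6 mg/L

C₀ per dose = Dose / Vd = 367 / 46.7 = 7.859 mg/L
Fraction remaining after one interval: r = e^(−kτ) = e^(−0.01650 × 53.2) = 0.4157
Before dose 3, 2 doses have been given (aged 1τ, 2τ).
C_trough = C₀ × (r + r²) = 7.859 × (0.4157 + 0.1728) = 4.625 mg/L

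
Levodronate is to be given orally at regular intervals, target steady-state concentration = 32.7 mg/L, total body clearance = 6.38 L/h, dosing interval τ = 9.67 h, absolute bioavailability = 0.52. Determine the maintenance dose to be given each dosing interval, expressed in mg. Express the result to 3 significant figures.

At steady state, F × (Dose/τ) = Css × CL.
Dose = Css × CL × τ / F = 32.7 × 6.380 × 9.67 / 0.52 = 3880 mg

3880 mg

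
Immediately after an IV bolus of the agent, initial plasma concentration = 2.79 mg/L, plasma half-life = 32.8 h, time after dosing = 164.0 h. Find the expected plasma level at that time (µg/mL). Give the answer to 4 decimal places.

0.0872 µg/mL

k = ln2 / t½ = 0.693147 / 32.8 = 0.02113 h⁻¹
t / t½ = 164.0 / 32.8 = 5 half-lives
C = C₀ × (1/2)^5 = 2.790 × 0.03125 = 0.08719 mg/L
(0.08719 mg/L = 0.08719 µg/mL)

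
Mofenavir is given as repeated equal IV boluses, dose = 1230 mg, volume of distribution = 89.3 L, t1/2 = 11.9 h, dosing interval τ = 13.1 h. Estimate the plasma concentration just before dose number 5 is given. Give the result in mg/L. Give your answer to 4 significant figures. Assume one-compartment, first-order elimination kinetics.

11.46 mg/L

C₀ per dose = Dose / Vd = 1230 / 89.3 = 13.77 mg/L
k = ln2 / t½ = 0.693147 / 11.9 = 0.05825 h⁻¹
Fraction remaining after one interval: r = e^(−kτ) = e^(−0.05825 × 13.1) = 0.4662
Before dose 5, 4 doses have been given (aged 1τ, 2τ, 3τ, 4τ).
C_trough = C₀ × (r + r² + … + r^4) = C₀ × r(1−r^4)/(1−r)
        = 13.77 × 0.4662 × (1 − 0.04724) / (1 − 0.4662) = 11.46 mg/L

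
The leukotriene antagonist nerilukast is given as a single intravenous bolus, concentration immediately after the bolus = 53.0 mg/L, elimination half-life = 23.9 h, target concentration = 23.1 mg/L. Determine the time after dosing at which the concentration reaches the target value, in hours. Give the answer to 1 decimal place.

k = ln2 / t½ = 0.693147 / 23.9 = 0.02900 h⁻¹
t = ln(C₀ / C) / k = ln(53.00 / 23.1) / 0.02900
  = ln(2.294) / 0.02900 = 0.8303 / 0.02900 = 28.63 h

28.6 h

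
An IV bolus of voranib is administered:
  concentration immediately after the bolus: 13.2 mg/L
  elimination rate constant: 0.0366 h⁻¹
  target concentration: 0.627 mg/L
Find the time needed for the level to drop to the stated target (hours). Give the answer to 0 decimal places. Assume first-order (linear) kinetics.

83 h

t = ln(C₀ / C) / k = ln(13.20 / 0.627) / 0.03660
  = ln(21.05) / 0.03660 = 3.047 / 0.03660 = 83.25 h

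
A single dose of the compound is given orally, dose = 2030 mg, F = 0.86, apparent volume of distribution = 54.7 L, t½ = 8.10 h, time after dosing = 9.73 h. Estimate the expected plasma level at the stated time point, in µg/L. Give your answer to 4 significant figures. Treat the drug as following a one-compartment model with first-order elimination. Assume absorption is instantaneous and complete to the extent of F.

Amount reaching circulation = F × Dose = 0.86 × 2030 = 1746 mg
C₀ = F·Dose / Vd = 1746 / 54.7 = 31.92 mg/L
k = ln2 / t½ = 0.693147 / 8.10 = 0.08557 h⁻¹
C = C₀ · e^(−k·t) = 31.92 × e^(−0.08557 × 9.73)
  = 31.92 × 0.4349 = 13.88 mg/L
Convert: 13.88 mg/L × 1000 = 13880 µg/L

13880 µg/L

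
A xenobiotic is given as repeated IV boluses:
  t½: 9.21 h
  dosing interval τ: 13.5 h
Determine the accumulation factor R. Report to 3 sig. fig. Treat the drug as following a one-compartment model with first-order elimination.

1.57

k = ln2 / t½ = 0.693147 / 9.21 = 0.07526 h⁻¹
e^(−kτ) = e^(−0.07526 × 13.5) = 0.3620
Accumulation ratio R = 1 / (1 − e^(−kτ)) = 1 / (1 − 0.3620) = 1.567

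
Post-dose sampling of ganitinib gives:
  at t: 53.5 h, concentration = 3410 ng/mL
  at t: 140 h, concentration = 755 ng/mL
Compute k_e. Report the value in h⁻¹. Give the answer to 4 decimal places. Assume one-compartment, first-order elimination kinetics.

0.0174 h⁻¹

k = ln(C₁/C₂) / (t₂ − t₁) = ln(3410/755) / (140 − 53.5)
  = 1.508 / 86.50 = 0.01743 h⁻¹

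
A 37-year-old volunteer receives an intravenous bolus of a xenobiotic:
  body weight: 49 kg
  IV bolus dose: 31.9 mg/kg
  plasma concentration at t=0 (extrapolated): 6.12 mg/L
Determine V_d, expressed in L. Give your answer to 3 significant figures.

255 L

Dose = 31.9 × 49 = 1563 mg
Vd = Dose / C₀ = 1563 / 6.12 = 255.4 L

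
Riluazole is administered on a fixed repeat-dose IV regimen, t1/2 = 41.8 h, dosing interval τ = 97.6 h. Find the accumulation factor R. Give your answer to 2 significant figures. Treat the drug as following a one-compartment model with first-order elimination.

k = ln2 / t½ = 0.693147 / 41.8 = 0.01658 h⁻¹
e^(−kτ) = e^(−0.01658 × 97.6) = 0.1983
Accumulation ratio R = 1 / (1 − e^(−kτ)) = 1 / (1 − 0.1983) = 1.247

1.2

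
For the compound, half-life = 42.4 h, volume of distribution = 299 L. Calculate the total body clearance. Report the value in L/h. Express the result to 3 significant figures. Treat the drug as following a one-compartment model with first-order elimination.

4.89 L/h

k = ln2 / t½ = 0.693147 / 42.4 = 0.01635 h⁻¹
CL = k × Vd = 0.01635 × 299 = 4.889 L/h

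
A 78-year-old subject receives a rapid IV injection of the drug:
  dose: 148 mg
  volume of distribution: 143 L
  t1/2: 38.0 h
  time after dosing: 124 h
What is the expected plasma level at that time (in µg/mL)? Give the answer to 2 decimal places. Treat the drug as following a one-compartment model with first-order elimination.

0.11 µg/mL

C₀ = Dose / Vd = 148.0 / 143 = 1.035 mg/L
k = ln2 / t½ = 0.693147 / 38.0 = 0.01824 h⁻¹
C = C₀ · e^(−k·t) = 1.035 × e^(−0.01824 × 124)
  = 1.035 × 0.1042 = 0.1078 mg/L
(0.1078 mg/L = 0.1078 µg/mL)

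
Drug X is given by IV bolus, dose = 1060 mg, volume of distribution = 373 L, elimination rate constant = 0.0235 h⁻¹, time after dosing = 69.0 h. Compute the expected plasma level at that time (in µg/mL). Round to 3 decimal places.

0.562 µg/mL

C₀ = Dose / Vd = 1060 / 373 = 2.842 mg/L
C = C₀ · e^(−k·t) = 2.842 × e^(−0.02350 × 69.0)
  = 2.842 × 0.1976 = 0.5616 mg/L
(0.5616 mg/L = 0.5616 µg/mL)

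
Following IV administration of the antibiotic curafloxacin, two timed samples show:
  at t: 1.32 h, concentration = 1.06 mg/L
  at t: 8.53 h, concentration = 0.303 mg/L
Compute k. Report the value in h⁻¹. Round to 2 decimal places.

0.17 h⁻¹

k = ln(C₁/C₂) / (t₂ − t₁) = ln(1.06/0.303) / (8.53 − 1.32)
  = 1.252 / 7.210 = 0.1736 h⁻¹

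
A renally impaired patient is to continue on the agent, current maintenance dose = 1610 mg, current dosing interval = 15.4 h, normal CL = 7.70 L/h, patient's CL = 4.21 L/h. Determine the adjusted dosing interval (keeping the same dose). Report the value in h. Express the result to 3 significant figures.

28.2 h

To keep the same average steady-state level, dosing rate must scale with clearance.
CL ratio = 4.21 / 7.70 = 0.5468
New interval (same dose) = 15.4 / 0.5468 = 28.16 h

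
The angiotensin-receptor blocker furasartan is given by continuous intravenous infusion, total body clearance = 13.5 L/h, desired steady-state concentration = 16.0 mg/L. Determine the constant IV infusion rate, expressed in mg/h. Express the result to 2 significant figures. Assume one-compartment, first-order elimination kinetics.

At steady state, infusion rate R₀ = Css × CL = 16.0 × 13.50 = 216.0 mg/h

220 mg/h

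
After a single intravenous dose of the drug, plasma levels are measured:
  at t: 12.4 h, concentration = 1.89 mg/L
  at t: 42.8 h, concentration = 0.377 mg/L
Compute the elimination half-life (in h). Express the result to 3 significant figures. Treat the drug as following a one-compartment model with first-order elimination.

k = ln(C₁/C₂) / (t₂ − t₁) = ln(1.89/0.377) / (42.8 − 12.4)
  = 1.612 / 30.40 = 0.05303 h⁻¹
t½ = ln2 / k = 0.693147 / 0.05303 = 13.07 h

13.1 h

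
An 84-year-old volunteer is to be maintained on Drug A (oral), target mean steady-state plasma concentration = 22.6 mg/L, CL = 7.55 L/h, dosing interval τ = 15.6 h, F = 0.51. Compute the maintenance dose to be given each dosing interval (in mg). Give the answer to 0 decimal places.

At steady state, F × (Dose/τ) = Css × CL.
Dose = Css × CL × τ / F = 22.6 × 7.550 × 15.6 / 0.51 = 5219 mg

5219 mg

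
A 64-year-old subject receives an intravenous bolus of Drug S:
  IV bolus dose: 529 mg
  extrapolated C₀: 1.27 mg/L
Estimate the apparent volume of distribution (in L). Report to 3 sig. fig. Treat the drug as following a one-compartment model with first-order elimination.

417 L

Vd = Dose / C₀ = 529.0 / 1.27 = 416.5 L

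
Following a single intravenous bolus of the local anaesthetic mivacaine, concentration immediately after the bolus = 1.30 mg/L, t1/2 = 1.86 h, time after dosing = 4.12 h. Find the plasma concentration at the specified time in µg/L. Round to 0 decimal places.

k = ln2 / t½ = 0.693147 / 1.86 = 0.3727 h⁻¹
C = C₀ · e^(−k·t) = 1.300 × e^(−0.3727 × 4.12)
  = 1.300 × 0.2153 = 0.2799 mg/L
Convert: 0.2799 mg/L × 1000 = 279.9 µg/L

280 µg/L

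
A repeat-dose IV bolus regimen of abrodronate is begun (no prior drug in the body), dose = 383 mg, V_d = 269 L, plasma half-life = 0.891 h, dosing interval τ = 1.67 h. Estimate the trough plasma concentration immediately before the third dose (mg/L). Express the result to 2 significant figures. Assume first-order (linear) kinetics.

0.49 mg/L

C₀ per dose = Dose / Vd = 383 / 269 = 1.424 mg/L
k = ln2 / t½ = 0.693147 / 0.891 = 0.7779 h⁻¹
Fraction remaining after one interval: r = e^(−kτ) = e^(−0.7779 × 1.67) = 0.2728
Before dose 3, 2 doses have been given (aged 1τ, 2τ).
C_trough = C₀ × (r + r²) = 1.424 × (0.2728 + 0.07442) = 0.4944 mg/L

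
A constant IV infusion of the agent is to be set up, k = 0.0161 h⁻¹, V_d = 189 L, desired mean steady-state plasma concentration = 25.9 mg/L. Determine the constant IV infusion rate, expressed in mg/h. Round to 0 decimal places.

CL = k × Vd = 0.01610 × 189 = 3.043 L/h
At steady state, infusion rate R₀ = Css × CL = 25.9 × 3.043 = 78.81 mg/h

79 mg/h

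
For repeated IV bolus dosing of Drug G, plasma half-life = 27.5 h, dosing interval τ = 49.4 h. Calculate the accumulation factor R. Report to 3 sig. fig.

1.40

k = ln2 / t½ = 0.693147 / 27.5 = 0.02521 h⁻¹
e^(−kτ) = e^(−0.02521 × 49.4) = 0.2878
Accumulation ratio R = 1 / (1 − e^(−kτ)) = 1 / (1 − 0.2878) = 1.404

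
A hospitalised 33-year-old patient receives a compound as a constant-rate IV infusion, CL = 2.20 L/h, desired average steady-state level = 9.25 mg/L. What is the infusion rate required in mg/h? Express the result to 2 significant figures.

20 mg/h

At steady state, infusion rate R₀ = Css × CL = 9.25 × 2.200 = 20.35 mg/h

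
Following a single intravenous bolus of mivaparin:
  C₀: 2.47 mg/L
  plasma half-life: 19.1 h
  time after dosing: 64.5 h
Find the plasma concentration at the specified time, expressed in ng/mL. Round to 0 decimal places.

k = ln2 / t½ = 0.693147 / 19.1 = 0.03629 h⁻¹
C = C₀ · e^(−k·t) = 2.470 × e^(−0.03629 × 64.5)
  = 2.470 × 0.09626 = 0.2378 mg/L
Convert: 0.2378 mg/L × 1000 = 237.8 ng/mL

238 ng/mL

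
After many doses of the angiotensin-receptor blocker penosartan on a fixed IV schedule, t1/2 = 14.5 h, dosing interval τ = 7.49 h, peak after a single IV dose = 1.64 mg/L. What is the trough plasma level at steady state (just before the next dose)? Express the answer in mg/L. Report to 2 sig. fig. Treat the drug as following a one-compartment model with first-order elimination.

k = ln2 / t½ = 0.693147 / 14.5 = 0.04780 h⁻¹
e^(−kτ) = e^(−0.04780 × 7.49) = 0.6991
Accumulation ratio R = 1 / (1 − e^(−kτ)) = 1 / (1 − 0.6991) = 3.323
Steady-state trough = C₀ × R × e^(−kτ) = 1.64 × 3.323 × 0.6991 = 3.810 mg/L

3.8 mg/L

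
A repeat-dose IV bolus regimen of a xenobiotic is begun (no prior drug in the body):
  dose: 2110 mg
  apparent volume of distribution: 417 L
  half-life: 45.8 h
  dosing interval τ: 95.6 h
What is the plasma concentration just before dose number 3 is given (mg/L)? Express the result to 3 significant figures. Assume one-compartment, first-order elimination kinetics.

1.47 mg/L

C₀ per dose = Dose / Vd = 2110 / 417 = 5.060 mg/L
k = ln2 / t½ = 0.693147 / 45.8 = 0.01513 h⁻¹
Fraction remaining after one interval: r = e^(−kτ) = e^(−0.01513 × 95.6) = 0.2354
Before dose 3, 2 doses have been given (aged 1τ, 2τ).
C_trough = C₀ × (r + r²) = 5.060 × (0.2354 + 0.05541) = 1.471 mg/L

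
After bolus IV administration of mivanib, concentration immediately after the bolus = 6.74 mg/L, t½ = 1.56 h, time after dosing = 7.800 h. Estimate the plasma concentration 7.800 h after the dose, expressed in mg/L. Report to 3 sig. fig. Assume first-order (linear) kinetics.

k = ln2 / t½ = 0.693147 / 1.56 = 0.4443 h⁻¹
t / t½ = 7.800 / 1.56 = 5 half-lives
C = C₀ × (1/2)^5 = 6.740 × 0.03125 = 0.2106 mg/L

0.211 mg/L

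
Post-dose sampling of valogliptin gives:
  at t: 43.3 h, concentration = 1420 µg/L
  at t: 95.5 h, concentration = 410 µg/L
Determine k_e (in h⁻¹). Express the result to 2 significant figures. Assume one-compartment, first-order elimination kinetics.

k = ln(C₁/C₂) / (t₂ − t₁) = ln(1420/410) / (95.5 − 43.3)
  = 1.242 / 52.20 = 0.02379 h⁻¹

0.024 h⁻¹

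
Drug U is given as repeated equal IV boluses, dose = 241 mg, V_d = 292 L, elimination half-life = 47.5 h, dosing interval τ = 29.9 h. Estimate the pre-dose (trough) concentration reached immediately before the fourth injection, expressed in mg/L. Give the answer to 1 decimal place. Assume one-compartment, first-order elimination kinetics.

C₀ per dose = Dose / Vd = 241 / 292 = 0.8253 mg/L
k = ln2 / t½ = 0.693147 / 47.5 = 0.01459 h⁻¹
Fraction remaining after one interval: r = e^(−kτ) = e^(−0.01459 × 29.9) = 0.6465
Before dose 4, 3 doses have been given (aged 1τ, 2τ, 3τ).
C_trough = C₀ × (r + r² + … + r^3) = C₀ × r(1−r^3)/(1−r)
        = 0.8253 × 0.6465 × (1 − 0.2702) / (1 − 0.6465) = 1.102 mg/L

1.1 mg/L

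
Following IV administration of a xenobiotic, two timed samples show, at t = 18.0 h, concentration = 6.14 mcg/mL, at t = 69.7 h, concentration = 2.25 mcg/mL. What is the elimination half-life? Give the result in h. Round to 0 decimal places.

36 h

k = ln(C₁/C₂) / (t₂ − t₁) = ln(6.14/2.25) / (69.7 − 18.0)
  = 1.004 / 51.70 = 0.01942 h⁻¹
t½ = ln2 / k = 0.693147 / 0.01942 = 35.69 h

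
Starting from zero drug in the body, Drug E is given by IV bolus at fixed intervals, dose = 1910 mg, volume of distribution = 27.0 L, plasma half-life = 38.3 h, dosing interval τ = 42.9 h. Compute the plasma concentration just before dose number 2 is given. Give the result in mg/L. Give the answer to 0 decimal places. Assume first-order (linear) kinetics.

C₀ per dose = Dose / Vd = 1910 / 27.0 = 70.74 mg/L
k = ln2 / t½ = 0.693147 / 38.3 = 0.01810 h⁻¹
Fraction remaining after one interval: r = e^(−kτ) = e^(−0.01810 × 42.9) = 0.4600
Before dose 2, 1 dose has been given (aged 1τ).
C_trough = C₀ × r = 70.74 × 0.4600 = 32.54 mg/L

33 mg/L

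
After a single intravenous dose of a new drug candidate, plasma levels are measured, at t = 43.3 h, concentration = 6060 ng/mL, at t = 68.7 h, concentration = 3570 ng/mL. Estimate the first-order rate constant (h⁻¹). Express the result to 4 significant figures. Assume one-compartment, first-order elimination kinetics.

k = ln(C₁/C₂) / (t₂ − t₁) = ln(6060/3570) / (68.7 − 43.3)
  = 0.5291 / 25.40 = 0.02083 h⁻¹

0.02083 h⁻¹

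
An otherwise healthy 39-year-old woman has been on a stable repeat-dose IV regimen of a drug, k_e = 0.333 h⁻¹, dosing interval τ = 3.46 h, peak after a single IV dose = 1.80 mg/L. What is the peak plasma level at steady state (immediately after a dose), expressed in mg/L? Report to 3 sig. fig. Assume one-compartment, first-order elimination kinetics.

e^(−kτ) = e^(−0.3330 × 3.46) = 0.3159
Accumulation ratio R = 1 / (1 − e^(−kτ)) = 1 / (1 − 0.3159) = 1.462
Steady-state peak = C₀ × R = 1.80 × 1.462 = 2.632 mg/L

2.63 mg/L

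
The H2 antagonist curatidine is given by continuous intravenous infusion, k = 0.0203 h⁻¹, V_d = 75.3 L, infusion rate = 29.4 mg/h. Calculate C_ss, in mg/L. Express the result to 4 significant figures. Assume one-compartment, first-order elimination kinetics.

CL = k × Vd = 0.02030 × 75.3 = 1.529 L/h
At steady state Css = R₀ / CL = 29.4 / 1.529 = 19.23 mg/L

19.23 mg/L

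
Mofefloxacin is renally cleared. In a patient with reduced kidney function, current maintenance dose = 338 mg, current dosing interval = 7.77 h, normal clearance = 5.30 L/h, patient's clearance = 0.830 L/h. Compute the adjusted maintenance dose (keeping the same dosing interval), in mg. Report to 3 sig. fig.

To keep the same average steady-state level, dosing rate must scale with clearance.
CL ratio = 0.830 / 5.30 = 0.1566
New dose (same interval) = 338 × 0.1566 = 52.93 mg

52.9 mg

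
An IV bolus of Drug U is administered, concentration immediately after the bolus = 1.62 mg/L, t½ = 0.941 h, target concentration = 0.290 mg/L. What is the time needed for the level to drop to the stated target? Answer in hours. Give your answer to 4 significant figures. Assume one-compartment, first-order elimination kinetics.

2.335 h

k = ln2 / t½ = 0.693147 / 0.941 = 0.7366 h⁻¹
t = ln(C₀ / C) / k = ln(1.620 / 0.290) / 0.7366
  = ln(5.586) / 0.7366 = 1.720 / 0.7366 = 2.335 h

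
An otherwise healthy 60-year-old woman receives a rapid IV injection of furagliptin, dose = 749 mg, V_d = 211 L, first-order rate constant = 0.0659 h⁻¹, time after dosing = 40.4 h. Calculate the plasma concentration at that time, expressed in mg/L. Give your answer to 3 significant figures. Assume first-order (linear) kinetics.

0.248 mg/L

C₀ = Dose / Vd = 749.0 / 211 = 3.550 mg/L
C = C₀ · e^(−k·t) = 3.550 × e^(−0.06590 × 40.4)
  = 3.550 × 0.06978 = 0.2477 mg/L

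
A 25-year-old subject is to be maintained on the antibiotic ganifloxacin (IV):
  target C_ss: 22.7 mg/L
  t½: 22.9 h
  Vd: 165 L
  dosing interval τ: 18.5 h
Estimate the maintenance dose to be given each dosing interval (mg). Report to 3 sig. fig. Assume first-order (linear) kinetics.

2100 mg

k = ln2 / t½ = 0.693147 / 22.9 = 0.03027 h⁻¹
CL = k × Vd = 0.03027 × 165 = 4.995 L/h
At steady state, Dose/τ = Css × CL.
Dose = Css × CL × τ = 22.7 × 4.995 × 18.5 = 2098 mg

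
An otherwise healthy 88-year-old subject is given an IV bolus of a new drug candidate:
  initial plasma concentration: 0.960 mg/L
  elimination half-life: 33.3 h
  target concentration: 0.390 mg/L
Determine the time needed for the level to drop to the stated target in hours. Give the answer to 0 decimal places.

k = ln2 / t½ = 0.693147 / 33.3 = 0.02082 h⁻¹
t = ln(C₀ / C) / k = ln(0.9600 / 0.390) / 0.02082
  = ln(2.462) / 0.02082 = 0.9010 / 0.02082 = 43.28 h

43 h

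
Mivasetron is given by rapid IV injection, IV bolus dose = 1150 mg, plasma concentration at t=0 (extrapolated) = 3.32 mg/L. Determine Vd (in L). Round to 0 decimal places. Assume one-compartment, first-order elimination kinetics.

346 L

Vd = Dose / C₀ = 1150 / 3.32 = 346.4 L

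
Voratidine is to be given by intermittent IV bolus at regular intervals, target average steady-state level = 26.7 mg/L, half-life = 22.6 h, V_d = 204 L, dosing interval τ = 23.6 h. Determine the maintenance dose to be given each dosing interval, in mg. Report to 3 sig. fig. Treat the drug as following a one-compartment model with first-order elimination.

3940 mg

k = ln2 / t½ = 0.693147 / 22.6 = 0.03067 h⁻¹
CL = k × Vd = 0.03067 × 204 = 6.257 L/h
At steady state, Dose/τ = Css × CL.
Dose = Css × CL × τ = 26.7 × 6.257 × 23.6 = 3943 mg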